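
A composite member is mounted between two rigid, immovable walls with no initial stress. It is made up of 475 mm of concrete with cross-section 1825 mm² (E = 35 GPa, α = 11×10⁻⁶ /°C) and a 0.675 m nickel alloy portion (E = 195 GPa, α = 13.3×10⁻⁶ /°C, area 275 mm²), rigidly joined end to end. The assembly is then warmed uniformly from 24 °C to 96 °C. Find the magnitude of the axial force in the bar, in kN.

P ≈ 51.1 kN (compressive)

If the supports were absent, the total length change would be Σ αᵢΔT Lᵢ = 11×10⁻⁶×72×475 + 13.3×10⁻⁶×72×675 = 1.023 mm.
Since the ends are fixed, an axial force P builds up, equal in every segment, with P · Σ Lᵢ/(AᵢEᵢ) = δ_free.
The series flexibility is Σ Lᵢ/(AᵢEᵢ) = 475/(1825×35×10³) + 675/(275×195×10³) = 2.002×10⁻⁵ mm/N.
P = 1.023 / 2.002×10⁻⁵ = 51070 N = 51.07 kN, compressive.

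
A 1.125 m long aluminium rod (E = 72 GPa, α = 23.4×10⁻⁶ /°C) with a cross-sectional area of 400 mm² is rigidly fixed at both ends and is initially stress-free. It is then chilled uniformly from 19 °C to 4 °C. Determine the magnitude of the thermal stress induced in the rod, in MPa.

With length fixed, the mechanical strain must cancel the thermal strain αΔT = 23.4×10⁻⁶ × 15 = 351×10⁻⁶.
Hence σ = E·αΔT = 72×10³ × 351×10⁻⁶ = 25.27 MPa, tensile.

σ ≈ 25.3 MPa (tensile)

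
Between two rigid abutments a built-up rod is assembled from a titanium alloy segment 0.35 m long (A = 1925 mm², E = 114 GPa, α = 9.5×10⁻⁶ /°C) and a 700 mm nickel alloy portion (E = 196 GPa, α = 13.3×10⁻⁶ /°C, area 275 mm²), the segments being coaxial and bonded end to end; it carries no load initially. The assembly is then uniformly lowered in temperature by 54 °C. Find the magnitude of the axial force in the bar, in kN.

P ≈ 46.8 kN (tensile)

With the walls removed the bar would change length by δ_free = Σ αᵢΔT Lᵢ = 9.5×10⁻⁶×54×350 + 13.3×10⁻⁶×54×700 = 0.6823 mm.
The walls prevent any net length change, so an axial force P (same in every segment) develops. Compatibility: P · Σ Lᵢ/(AᵢEᵢ) = δ_free.
The series flexibility is Σ Lᵢ/(AᵢEᵢ) = 350/(1925×114×10³) + 700/(275×196×10³) = 1.458×10⁻⁵ mm/N.
Hence P = δ_free / Σ(L/AE) = 0.6823/1.458×10⁻⁵ = 46.79 kN (tensile).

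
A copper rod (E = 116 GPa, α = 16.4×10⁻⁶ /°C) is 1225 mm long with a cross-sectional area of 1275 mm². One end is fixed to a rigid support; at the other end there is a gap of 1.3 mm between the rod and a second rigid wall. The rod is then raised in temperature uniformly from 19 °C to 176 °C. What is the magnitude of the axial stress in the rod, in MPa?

Free thermal elongation = αΔT L = 16.4×10⁻⁶ × 157 × 1225 = 3.154 mm.
This exceeds the 1.3 mm gap, so the wall pushes back. The portion of expansion that must be recovered elastically is δ_free − gap = 3.154 − 1.3 = 1.854 mm.
So σ = E(δ_free − g)/L = 116×10³ × 1.854/1225 = 175.6 MPa.

σ ≈ 176 MPa (compressive)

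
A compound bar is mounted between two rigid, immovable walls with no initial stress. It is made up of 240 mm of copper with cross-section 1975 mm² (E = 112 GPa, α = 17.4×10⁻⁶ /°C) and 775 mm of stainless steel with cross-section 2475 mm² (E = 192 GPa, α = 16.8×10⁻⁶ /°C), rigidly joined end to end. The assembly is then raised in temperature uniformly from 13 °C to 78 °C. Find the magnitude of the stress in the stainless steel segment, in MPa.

If the supports were absent, the total length change would be Σ αᵢΔT Lᵢ = 17.4×10⁻⁶×65×240 + 16.8×10⁻⁶×65×775 = 1.118 mm.
The rigid supports impose zero overall length change; the single axial force P common to all segments must satisfy P Σ Lᵢ/(AᵢEᵢ) = δ_free.
Σ Lᵢ/(AᵢEᵢ) = 240/(1975×112×10³) + 775/(2475×192×10³) = 2.716×10⁻⁶ mm/N.
Hence P = δ_free / Σ(L/AE) = 1.118/2.716×10⁻⁶ = 411.6 kN (compressive).
σ_{stainless steel} = P / A = 411600 / 2475 = 166.3 MPa.

σ ≈ 166 MPa (compressive)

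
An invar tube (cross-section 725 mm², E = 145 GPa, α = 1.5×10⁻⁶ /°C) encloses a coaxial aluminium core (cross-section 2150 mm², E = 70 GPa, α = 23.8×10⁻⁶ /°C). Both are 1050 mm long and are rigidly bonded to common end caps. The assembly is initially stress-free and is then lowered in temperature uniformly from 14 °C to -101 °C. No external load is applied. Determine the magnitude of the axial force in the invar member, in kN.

P ≈ 159 kN (compressive in the invar)

The aluminium has the larger α, so on cooling it would change length more than the invar if both were free. The rigid plates force a common final length, so the aluminium is put into tension and the invar into compression, with equal and opposite forces P (no external load).
Compatibility of the two members (thermal + elastic change equal): (α₁ − α₂)ΔT = P·[1/(A₁E₁) + 1/(A₂E₂)].
|α₁ − α₂|·ΔT = 22.3×10⁻⁶ × 115 = 0.002564.
1/(A₁E₁) + 1/(A₂E₂) = 1/(725×145×10³) + 1/(2150×70×10³) = 1.616×10⁻⁸ N⁻¹.
So P = 0.002564 / 1.616×10⁻⁸ = 158.7 kN.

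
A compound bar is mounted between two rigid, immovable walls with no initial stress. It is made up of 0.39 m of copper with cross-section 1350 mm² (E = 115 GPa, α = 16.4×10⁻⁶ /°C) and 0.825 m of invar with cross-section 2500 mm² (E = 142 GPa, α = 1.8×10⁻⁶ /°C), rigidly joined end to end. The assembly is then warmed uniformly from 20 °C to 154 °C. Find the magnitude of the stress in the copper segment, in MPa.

σ ≈ 162 MPa (compressive)

Free thermal expansion of the whole bar: Σ αᵢΔT Lᵢ = 16.4×10⁻⁶×134×390 + 1.8×10⁻⁶×134×825 = 1.056 mm.
Since the ends are fixed, an axial force P builds up, equal in every segment, with P · Σ Lᵢ/(AᵢEᵢ) = δ_free.
The series flexibility is Σ Lᵢ/(AᵢEᵢ) = 390/(1350×115×10³) + 825/(2500×142×10³) = 4.836×10⁻⁶ mm/N.
So P = 1.056 / 4.836×10⁻⁶ = 218.4 kN, compressive.
σ_{copper} = P / A = 218400 / 1350 = 161.8 MPa.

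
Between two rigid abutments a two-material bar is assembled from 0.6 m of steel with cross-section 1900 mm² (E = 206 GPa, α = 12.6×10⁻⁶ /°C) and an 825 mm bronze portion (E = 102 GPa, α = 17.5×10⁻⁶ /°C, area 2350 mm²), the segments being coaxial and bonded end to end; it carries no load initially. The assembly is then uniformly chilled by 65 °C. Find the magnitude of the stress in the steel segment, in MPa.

If the supports were absent, the total length change would be Σ αᵢΔT Lᵢ = 12.6×10⁻⁶×65×600 + 17.5×10⁻⁶×65×825 = 1.43 mm.
Since the ends are fixed, an axial force P builds up, equal in every segment, with P · Σ Lᵢ/(AᵢEᵢ) = δ_free.
The series flexibility is Σ Lᵢ/(AᵢEᵢ) = 600/(1900×206×10³) + 825/(2350×102×10³) = 4.975×10⁻⁶ mm/N.
So P = 1.43 / 4.975×10⁻⁶ = 287.4 kN, tensile.
σ_{steel} = P / A = 287400 / 1900 = 151.3 MPa.

σ ≈ 151 MPa (tensile)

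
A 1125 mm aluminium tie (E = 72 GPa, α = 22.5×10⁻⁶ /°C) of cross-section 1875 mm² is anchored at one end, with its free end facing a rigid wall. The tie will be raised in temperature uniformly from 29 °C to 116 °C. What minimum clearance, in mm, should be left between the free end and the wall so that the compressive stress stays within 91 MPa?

g ≈ 0.78 mm

With no wall the tie would lengthen by αΔT L = 22.5×10⁻⁶ × 87 × 1125 = 2.202 mm.
A stress of 91 MPa corresponds to the wall pushing the tie back by σL/E = 91×1125/(72×10³) = 1.422 mm.
The gap must absorb the remainder: g_min = 2.202 − 1.422 = 0.7803 mm.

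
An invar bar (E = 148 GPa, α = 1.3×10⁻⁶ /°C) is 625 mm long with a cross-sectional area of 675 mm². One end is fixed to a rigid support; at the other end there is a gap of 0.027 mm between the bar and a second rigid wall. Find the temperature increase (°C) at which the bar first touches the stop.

Contact occurs when the free expansion equals the gap: αΔT L = 0.027 mm.
So ΔT = g/(αL) = 0.027/(1.3×10⁻⁶ × 625) = 33.23 °C.

ΔT ≈ 33.2 °C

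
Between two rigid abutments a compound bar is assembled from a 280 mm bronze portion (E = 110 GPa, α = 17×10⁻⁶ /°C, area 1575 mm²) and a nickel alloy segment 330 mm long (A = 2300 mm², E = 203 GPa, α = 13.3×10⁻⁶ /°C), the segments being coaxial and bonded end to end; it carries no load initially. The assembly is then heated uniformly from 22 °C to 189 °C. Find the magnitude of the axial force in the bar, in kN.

With the walls removed the bar would change length by δ_free = Σ αᵢΔT Lᵢ = 17×10⁻⁶×167×280 + 13.3×10⁻⁶×167×330 = 1.528 mm.
The rigid supports impose zero overall length change; the single axial force P common to all segments must satisfy P Σ Lᵢ/(AᵢEᵢ) = δ_free.
The series flexibility is Σ Lᵢ/(AᵢEᵢ) = 280/(1575×110×10³) + 330/(2300×203×10³) = 2.323×10⁻⁶ mm/N.
So P = 1.528 / 2.323×10⁻⁶ = 657.7 kN, compressive.

P ≈ 658 kN (compressive)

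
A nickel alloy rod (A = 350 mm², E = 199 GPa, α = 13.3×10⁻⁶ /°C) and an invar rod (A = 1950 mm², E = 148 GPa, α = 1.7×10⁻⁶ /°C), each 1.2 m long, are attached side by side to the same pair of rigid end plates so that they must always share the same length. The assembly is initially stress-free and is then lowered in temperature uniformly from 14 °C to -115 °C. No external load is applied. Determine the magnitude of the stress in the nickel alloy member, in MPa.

σ ≈ 240 MPa (tensile)

Equilibrium of a rigid end plate with no external load gives equal and opposite internal forces ±P in the two members. Since α_{nickel alloy} > α_{invar}, cooling drives the nickel alloy into tension and the invar into compression.
Compatibility of the two members (thermal + elastic change equal): (α₁ − α₂)ΔT = P·[1/(A₁E₁) + 1/(A₂E₂)].
|α₁ − α₂|·ΔT = 11.6×10⁻⁶ × 129 = 0.001496.
1/(A₁E₁) + 1/(A₂E₂) = 1/(350×199×10³) + 1/(1950×148×10³) = 1.782×10⁻⁸ N⁻¹.
P = 0.001496 / 1.782×10⁻⁸ = 83960 N = 83.96 kN.
σ_{nickel alloy} = P/A₁ = 83960/350 = 239.9 MPa, tensile.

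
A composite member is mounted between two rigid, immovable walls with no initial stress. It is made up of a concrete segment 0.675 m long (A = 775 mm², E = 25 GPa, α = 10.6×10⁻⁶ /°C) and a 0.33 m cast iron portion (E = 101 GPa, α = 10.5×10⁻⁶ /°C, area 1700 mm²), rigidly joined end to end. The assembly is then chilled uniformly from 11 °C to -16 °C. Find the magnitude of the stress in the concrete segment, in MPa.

With the walls removed the bar would change length by δ_free = Σ αᵢΔT Lᵢ = 10.6×10⁻⁶×27×675 + 10.5×10⁻⁶×27×330 = 0.2867 mm.
Since the ends are fixed, an axial force P builds up, equal in every segment, with P · Σ Lᵢ/(AᵢEᵢ) = δ_free.
Σ Lᵢ/(AᵢEᵢ) = 675/(775×25×10³) + 330/(1700×101×10³) = 3.676×10⁻⁵ mm/N.
P = 0.2867 / 3.676×10⁻⁵ = 7800 N = 7.8 kN, tensile.
σ_{concrete} = P / A = 7800 / 775 = 10.06 MPa.

σ ≈ 10.1 MPa (tensile)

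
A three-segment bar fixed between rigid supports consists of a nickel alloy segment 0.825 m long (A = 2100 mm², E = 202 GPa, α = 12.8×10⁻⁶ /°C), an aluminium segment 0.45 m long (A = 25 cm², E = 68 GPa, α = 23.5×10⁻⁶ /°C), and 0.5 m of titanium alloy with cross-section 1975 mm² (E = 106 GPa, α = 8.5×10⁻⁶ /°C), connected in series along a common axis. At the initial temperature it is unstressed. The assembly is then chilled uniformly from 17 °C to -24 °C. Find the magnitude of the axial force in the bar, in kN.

Free thermal contraction of the whole bar: Σ αᵢΔT Lᵢ = 12.8×10⁻⁶×41×825 + 23.5×10⁻⁶×41×450 + 8.5×10⁻⁶×41×500 = 1.041 mm.
The walls prevent any net length change, so an axial force P (same in every segment) develops. Compatibility: P · Σ Lᵢ/(AᵢEᵢ) = δ_free.
The series flexibility is Σ Lᵢ/(AᵢEᵢ) = 825/(2100×202×10³) + 450/(2500×68×10³) + 500/(1975×106×10³) = 6.98×10⁻⁶ mm/N.
P = 1.041 / 6.98×10⁻⁶ = 149100 N = 149.1 kN, tensile.

P ≈ 149 kN (tensile)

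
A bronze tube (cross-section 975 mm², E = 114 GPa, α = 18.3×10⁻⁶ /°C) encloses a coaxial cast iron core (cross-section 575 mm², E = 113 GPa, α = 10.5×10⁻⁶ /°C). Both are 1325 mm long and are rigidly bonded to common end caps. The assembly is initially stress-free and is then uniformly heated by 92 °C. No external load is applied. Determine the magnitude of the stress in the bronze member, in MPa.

σ ≈ 30.2 MPa (compressive)

The bronze has the larger α, so on heating it would change length more than the cast iron if both were free. The rigid plates force a common final length, so the bronze is put into compression and the cast iron into tension, with equal and opposite forces P (no external load).
Setting the final lengths equal and cancelling L: (α₁ − α₂)ΔT = P/(A₁E₁) + P/(A₂E₂).
|α₁ − α₂|·ΔT = 7.8×10⁻⁶ × 92 = 0.0007176.
1/(A₁E₁) + 1/(A₂E₂) = 1/(975×114×10³) + 1/(575×113×10³) = 2.439×10⁻⁸ N⁻¹.
P = 0.0007176 / 2.439×10⁻⁸ = 29430 N = 29.43 kN.
σ_{bronze} = P/A₁ = 29430/975 = 30.18 MPa, compressive.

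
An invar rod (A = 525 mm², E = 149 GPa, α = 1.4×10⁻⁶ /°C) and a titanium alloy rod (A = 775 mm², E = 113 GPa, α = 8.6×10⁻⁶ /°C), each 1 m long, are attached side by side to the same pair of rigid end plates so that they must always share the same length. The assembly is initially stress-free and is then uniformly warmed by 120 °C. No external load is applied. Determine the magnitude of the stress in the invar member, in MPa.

σ ≈ 68 MPa (tensile)

The titanium alloy has the larger α, so on heating it would change length more than the invar if both were free. The rigid plates force a common final length, so the titanium alloy is put into compression and the invar into tension, with equal and opposite forces P (no external load).
Setting the final lengths equal and cancelling L: (α₁ − α₂)ΔT = P/(A₁E₁) + P/(A₂E₂).
|α₁ − α₂|·ΔT = 7.2×10⁻⁶ × 120 = 0.000864.
1/(A₁E₁) + 1/(A₂E₂) = 1/(525×149×10³) + 1/(775×113×10³) = 2.42×10⁻⁸ N⁻¹.
So P = 0.000864 / 2.42×10⁻⁸ = 35.7 kN.
σ_{invar} = P/A₁ = 35700/525 = 68 MPa, tensile.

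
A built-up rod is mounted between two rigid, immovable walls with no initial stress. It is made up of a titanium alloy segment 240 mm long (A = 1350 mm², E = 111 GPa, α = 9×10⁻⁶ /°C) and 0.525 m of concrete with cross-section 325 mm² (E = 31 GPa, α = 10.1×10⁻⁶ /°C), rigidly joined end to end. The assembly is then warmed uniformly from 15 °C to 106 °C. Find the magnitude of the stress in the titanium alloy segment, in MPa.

σ ≈ 9.37 MPa (compressive)

If the supports were absent, the total length change would be Σ αᵢΔT Lᵢ = 9×10⁻⁶×91×240 + 10.1×10⁻⁶×91×525 = 0.6791 mm.
Since the ends are fixed, an axial force P builds up, equal in every segment, with P · Σ Lᵢ/(AᵢEᵢ) = δ_free.
Σ Lᵢ/(AᵢEᵢ) = 240/(1350×111×10³) + 525/(325×31×10³) = 5.371×10⁻⁵ mm/N.
Hence P = δ_free / Σ(L/AE) = 0.6791/5.371×10⁻⁵ = 12.64 kN (compressive).
σ_{titanium alloy} = P / A = 12640 / 1350 = 9.365 MPa.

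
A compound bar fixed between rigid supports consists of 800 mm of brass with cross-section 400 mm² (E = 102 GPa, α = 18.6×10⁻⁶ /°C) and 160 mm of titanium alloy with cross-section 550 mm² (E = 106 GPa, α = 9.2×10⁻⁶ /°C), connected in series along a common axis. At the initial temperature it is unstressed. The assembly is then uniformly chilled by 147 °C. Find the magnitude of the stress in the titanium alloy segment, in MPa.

σ ≈ 196 MPa (tensile)

With the walls removed the bar would change length by δ_free = Σ αᵢΔT Lᵢ = 18.6×10⁻⁶×147×800 + 9.2×10⁻⁶×147×160 = 2.404 mm.
Since the ends are fixed, an axial force P builds up, equal in every segment, with P · Σ Lᵢ/(AᵢEᵢ) = δ_free.
Σ Lᵢ/(AᵢEᵢ) = 800/(400×102×10³) + 160/(550×106×10³) = 2.235×10⁻⁵ mm/N.
P = 2.404 / 2.235×10⁻⁵ = 107500 N = 107.5 kN, tensile.
σ_{titanium alloy} = P / A = 107500 / 550 = 195.5 MPa.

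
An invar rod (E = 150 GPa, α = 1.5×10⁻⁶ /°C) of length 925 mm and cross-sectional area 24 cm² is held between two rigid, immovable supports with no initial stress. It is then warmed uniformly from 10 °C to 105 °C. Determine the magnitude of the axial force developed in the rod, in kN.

Full restraint means ε = 0, so the stress is σ = EαΔT = 150×10³ × 1.5×10⁻⁶ × 95 = 21.37 MPa.
P = AEαΔT = 2400 × 150×10³ × 1.5×10⁻⁶ × 95 = 51.3 kN (compressive).

P ≈ 51.3 kN (compressive)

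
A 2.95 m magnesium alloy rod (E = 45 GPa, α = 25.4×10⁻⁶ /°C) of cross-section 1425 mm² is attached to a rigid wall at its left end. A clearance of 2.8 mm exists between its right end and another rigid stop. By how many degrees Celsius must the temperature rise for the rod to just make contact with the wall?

ΔT ≈ 37.4 °C

The gap closes when αΔT L = 2.8 mm, since the rod is still unstressed at that instant.
ΔT = 2.8 / (25.4×10⁻⁶ × 2950) = 37.37 °C.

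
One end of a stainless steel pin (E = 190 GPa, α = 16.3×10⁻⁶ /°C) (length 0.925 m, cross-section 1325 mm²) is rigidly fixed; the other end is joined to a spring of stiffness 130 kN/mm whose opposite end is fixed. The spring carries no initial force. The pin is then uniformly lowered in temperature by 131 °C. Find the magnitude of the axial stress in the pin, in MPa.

σ ≈ 131 MPa (tensile)

If the spring were absent the pin would shorten by αΔT L = 16.3×10⁻⁶ × 131 × 925 = 1.975 mm.
Let P be the tensile force in the spring. The pin extends elastically by PL/(AE) and the spring stretches by P/k; together these equal δ_free.
P [ L/(AE) + 1/k ] = δ_free → P [ 925/(1325×190×10³) + 1/(130×10³) ] = 1.975.
P = 1.975 / 1.137×10⁻⁵ = 173800 N.
σ = P/A = 173800/1325 = 131.1 MPa.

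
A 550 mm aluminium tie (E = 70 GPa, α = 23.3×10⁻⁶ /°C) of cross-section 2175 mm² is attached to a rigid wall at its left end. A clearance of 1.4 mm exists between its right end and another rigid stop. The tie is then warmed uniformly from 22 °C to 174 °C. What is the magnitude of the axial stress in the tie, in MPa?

Free thermal elongation = αΔT L = 23.3×10⁻⁶ × 152 × 550 = 1.948 mm.
The gap closes (δ_free > 1.4 mm) and the wall then resists a further 1.948 − 1.4 = 0.5479 mm of expansion.
That suppressed elongation corresponds to σ = E·Δ/L = 70×10³ × 0.5479/550 = 69.73 MPa.

σ ≈ 69.7 MPa (compressive)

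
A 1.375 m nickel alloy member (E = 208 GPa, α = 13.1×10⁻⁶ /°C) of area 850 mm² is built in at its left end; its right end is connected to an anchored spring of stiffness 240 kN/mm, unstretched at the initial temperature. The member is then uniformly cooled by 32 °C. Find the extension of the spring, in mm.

Free thermal contraction: δ_free = αΔT L = 13.1×10⁻⁶ × 32 × 1375 = 0.5764 mm.
With a force P in the spring, the elastic change of the member is PL/(AE) and that of the spring is P/k; compatibility requires their sum to equal δ_free.
So P = δ_free / [L/(AE) + 1/k] = 0.5764 / [ 1375/(850×208×10³) + 1/(240×10³) ].
P = 0.5764 / 1.194×10⁻⁵ = 48260 N.
Spring extension = P/k = 48260/(240×10³) = 0.2011 mm.

δ ≈ 0.201 mm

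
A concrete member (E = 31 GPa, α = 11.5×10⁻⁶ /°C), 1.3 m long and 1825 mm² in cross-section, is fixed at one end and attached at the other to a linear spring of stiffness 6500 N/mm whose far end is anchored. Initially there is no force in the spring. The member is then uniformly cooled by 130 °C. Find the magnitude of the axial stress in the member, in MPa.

σ ≈ 6.02 MPa (tensile)

The unrestrained thermal change is αΔT L = 11.5×10⁻⁶ × 130 × 1300 = 1.944 mm.
With a force P in the spring, the elastic change of the member is PL/(AE) and that of the spring is P/k; compatibility requires their sum to equal δ_free.
So P = δ_free / [L/(AE) + 1/k] = 1.944 / [ 1300/(1825×31×10³) + 1/(6500) ].
P = 1.944 / 0.0001768 = 10990 N.
σ = P/A = 10990/1825 = 6.023 MPa.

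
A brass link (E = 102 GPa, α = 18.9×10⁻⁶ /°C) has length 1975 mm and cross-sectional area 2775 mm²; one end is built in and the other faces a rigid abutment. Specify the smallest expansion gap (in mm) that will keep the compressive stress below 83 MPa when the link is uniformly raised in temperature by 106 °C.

g ≈ 2.35 mm

Free expansion if unrestrained: δ_free = αΔT L = 18.9×10⁻⁶ × 106 × 1975 = 3.957 mm.
A stress of 83 MPa corresponds to the wall pushing the link back by σL/E = 83×1975/(102×10³) = 1.607 mm.
So the gap has to take up the difference, g_min = δ_free − σL/E = 3.957 − 1.607 = 2.35 mm.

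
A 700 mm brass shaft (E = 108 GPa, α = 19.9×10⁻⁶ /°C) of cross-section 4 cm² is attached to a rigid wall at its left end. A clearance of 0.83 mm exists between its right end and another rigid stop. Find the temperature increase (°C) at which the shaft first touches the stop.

The gap closes when αΔT L = 0.83 mm, since the shaft is still unstressed at that instant.
So ΔT = g/(αL) = 0.83/(19.9×10⁻⁶ × 700) = 59.58 °C.

ΔT ≈ 59.6 °C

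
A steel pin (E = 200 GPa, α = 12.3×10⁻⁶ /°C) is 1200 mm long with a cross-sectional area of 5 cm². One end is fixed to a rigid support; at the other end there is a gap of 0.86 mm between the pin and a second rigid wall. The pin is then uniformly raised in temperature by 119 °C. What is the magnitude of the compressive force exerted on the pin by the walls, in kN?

P ≈ 74.7 kN

If the wall were absent the pin would grow by αΔT L = 12.3×10⁻⁶ × 119 × 1200 = 1.756 mm.
The gap closes (δ_free > 0.86 mm) and the wall then resists a further 1.756 − 0.86 = 0.8964 mm of expansion.
That suppressed elongation corresponds to σ = E·Δ/L = 200×10³ × 0.8964/1200 = 149.4 MPa.
Force on the wall = σA = 149.4 × 500 mm² = 74.7 kN.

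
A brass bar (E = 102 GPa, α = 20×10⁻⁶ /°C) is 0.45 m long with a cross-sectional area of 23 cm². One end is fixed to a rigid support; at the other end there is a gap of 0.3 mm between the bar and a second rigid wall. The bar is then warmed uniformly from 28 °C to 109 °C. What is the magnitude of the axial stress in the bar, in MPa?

σ ≈ 97.2 MPa (compressive)

Free thermal elongation = αΔT L = 20×10⁻⁶ × 81 × 450 = 0.729 mm.
This exceeds the 0.3 mm gap, so the wall pushes back. The portion of expansion that must be recovered elastically is δ_free − gap = 0.729 − 0.3 = 0.429 mm.
Compatibility: PL/(AE) = 0.429 mm, so σ = P/A = E × (0.429/450) = 97.24 MPa.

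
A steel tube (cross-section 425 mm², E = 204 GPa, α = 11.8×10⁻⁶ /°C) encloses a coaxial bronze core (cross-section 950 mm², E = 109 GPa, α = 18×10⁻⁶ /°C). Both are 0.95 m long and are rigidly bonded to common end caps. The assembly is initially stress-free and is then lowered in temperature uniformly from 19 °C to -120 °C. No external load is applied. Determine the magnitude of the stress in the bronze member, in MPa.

σ ≈ 42.8 MPa (tensile)

Both members must finish at the same length. With the larger α, the bronze tends to over-contract; the plates restrain it, putting the bronze in tension and the steel in compression. With no external load the two internal forces are equal and opposite, magnitude P.
Compatibility of the two members (thermal + elastic change equal): (α₁ − α₂)ΔT = P·[1/(A₁E₁) + 1/(A₂E₂)].
|α₁ − α₂|·ΔT = 6.2×10⁻⁶ × 139 = 0.0008618.
1/(A₁E₁) + 1/(A₂E₂) = 1/(425×204×10³) + 1/(950×109×10³) = 2.119×10⁻⁸ N⁻¹.
P = 0.0008618 / 2.119×10⁻⁸ = 40670 N = 40.67 kN.
σ_{bronze} = P/A₂ = 40670/950 = 42.81 MPa, tensile.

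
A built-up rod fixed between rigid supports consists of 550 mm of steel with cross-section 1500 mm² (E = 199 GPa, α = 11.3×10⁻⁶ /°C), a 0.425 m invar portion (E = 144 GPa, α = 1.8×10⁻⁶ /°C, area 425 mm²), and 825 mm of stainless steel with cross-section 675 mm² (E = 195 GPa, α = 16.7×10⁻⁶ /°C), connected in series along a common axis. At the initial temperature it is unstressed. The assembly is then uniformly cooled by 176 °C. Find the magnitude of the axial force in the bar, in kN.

P ≈ 243 kN (tensile)

If the supports were absent, the total length change would be Σ αᵢΔT Lᵢ = 11.3×10⁻⁶×176×550 + 1.8×10⁻⁶×176×425 + 16.7×10⁻⁶×176×825 = 3.653 mm.
Since the ends are fixed, an axial force P builds up, equal in every segment, with P · Σ Lᵢ/(AᵢEᵢ) = δ_free.
Σ Lᵢ/(AᵢEᵢ) = 550/(1500×199×10³) + 425/(425×144×10³) + 825/(675×195×10³) = 1.505×10⁻⁵ mm/N.
Hence P = δ_free / Σ(L/AE) = 3.653/1.505×10⁻⁵ = 242.7 kN (tensile).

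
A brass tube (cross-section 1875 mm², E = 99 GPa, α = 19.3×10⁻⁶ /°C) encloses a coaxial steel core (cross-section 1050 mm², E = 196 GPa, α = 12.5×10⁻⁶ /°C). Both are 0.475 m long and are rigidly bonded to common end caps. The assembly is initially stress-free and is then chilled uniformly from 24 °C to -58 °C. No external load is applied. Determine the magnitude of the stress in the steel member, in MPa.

σ ≈ 51.8 MPa (compressive)

The brass has the larger α, so on cooling it would change length more than the steel if both were free. The rigid plates force a common final length, so the brass is put into tension and the steel into compression, with equal and opposite forces P (no external load).
Compatibility of the two members (thermal + elastic change equal): (α₁ − α₂)ΔT = P·[1/(A₁E₁) + 1/(A₂E₂)].
|α₁ − α₂|·ΔT = 6.8×10⁻⁶ × 82 = 0.0005576.
1/(A₁E₁) + 1/(A₂E₂) = 1/(1875×99×10³) + 1/(1050×196×10³) = 1.025×10⁻⁸ N⁻¹.
So P = 0.0005576 / 1.025×10⁻⁸ = 54.42 kN.
σ_{steel} = P/A₂ = 54420/1050 = 51.83 MPa, compressive.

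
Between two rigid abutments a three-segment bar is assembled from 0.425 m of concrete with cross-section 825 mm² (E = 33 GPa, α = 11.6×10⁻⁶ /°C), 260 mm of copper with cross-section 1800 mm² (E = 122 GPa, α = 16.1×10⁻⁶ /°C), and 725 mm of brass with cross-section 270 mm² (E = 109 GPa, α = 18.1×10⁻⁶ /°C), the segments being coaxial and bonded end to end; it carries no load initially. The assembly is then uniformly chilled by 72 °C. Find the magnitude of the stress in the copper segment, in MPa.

With the walls removed the bar would change length by δ_free = Σ αᵢΔT Lᵢ = 11.6×10⁻⁶×72×425 + 16.1×10⁻⁶×72×260 + 18.1×10⁻⁶×72×725 = 1.601 mm.
The rigid supports impose zero overall length change; the single axial force P common to all segments must satisfy P Σ Lᵢ/(AᵢEᵢ) = δ_free.
The series flexibility is Σ Lᵢ/(AᵢEᵢ) = 425/(825×33×10³) + 260/(1800×122×10³) + 725/(270×109×10³) = 4.143×10⁻⁵ mm/N.
So P = 1.601 / 4.143×10⁻⁵ = 38.65 kN, tensile.
σ_{copper} = P / A = 38650 / 1800 = 21.47 MPa.

σ ≈ 21.5 MPa (tensile)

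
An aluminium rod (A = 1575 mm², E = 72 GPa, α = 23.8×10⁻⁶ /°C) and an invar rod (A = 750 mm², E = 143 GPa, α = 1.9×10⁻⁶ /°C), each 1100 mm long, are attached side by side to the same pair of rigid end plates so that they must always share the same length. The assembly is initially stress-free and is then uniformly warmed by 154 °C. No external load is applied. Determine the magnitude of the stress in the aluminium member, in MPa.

Equilibrium of a rigid end plate with no external load gives equal and opposite internal forces ±P in the two members. Since α_{aluminium} > α_{invar}, heating drives the aluminium into compression and the invar into tension.
Compatibility of the two members (thermal + elastic change equal): (α₁ − α₂)ΔT = P·[1/(A₁E₁) + 1/(A₂E₂)].
|α₁ − α₂|·ΔT = 21.9×10⁻⁶ × 154 = 0.003373.
1/(A₁E₁) + 1/(A₂E₂) = 1/(1575×72×10³) + 1/(750×143×10³) = 1.814×10⁻⁸ N⁻¹.
So P = 0.003373 / 1.814×10⁻⁸ = 185.9 kN.
σ_{aluminium} = P/A₁ = 185900/1575 = 118 MPa, compressive.

σ ≈ 118 MPa (compressive)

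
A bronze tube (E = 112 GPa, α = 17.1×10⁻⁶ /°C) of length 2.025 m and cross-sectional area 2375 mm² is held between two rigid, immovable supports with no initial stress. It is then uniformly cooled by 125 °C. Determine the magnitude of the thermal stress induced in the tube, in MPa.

Because both ends are immovable the net strain is zero, and the suppressed thermal strain is αΔT = 17.1×10⁻⁶ × 125 = 2137.5×10⁻⁶.
The stress required to suppress this strain is σ = Eε = 112×10³ × 2137.5×10⁻⁶ = 239.4 MPa, tensile since the tube is trying to contract.

σ ≈ 239 MPa (tensile)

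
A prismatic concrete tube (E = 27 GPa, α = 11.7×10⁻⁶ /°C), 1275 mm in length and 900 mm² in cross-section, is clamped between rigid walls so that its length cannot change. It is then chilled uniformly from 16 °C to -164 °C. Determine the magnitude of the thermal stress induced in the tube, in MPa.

With length fixed, the mechanical strain must cancel the thermal strain αΔT = 11.7×10⁻⁶ × 180 = 2106×10⁻⁶.
The stress required to suppress this strain is σ = Eε = 27×10³ × 2106×10⁻⁶ = 56.86 MPa, tensile since the tube is trying to contract.

σ ≈ 56.9 MPa (tensile)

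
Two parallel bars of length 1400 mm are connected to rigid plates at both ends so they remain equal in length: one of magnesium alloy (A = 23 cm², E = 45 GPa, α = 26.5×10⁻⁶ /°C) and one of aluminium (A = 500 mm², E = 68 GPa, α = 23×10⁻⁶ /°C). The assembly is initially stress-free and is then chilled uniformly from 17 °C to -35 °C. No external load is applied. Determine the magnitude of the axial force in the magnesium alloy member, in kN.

P ≈ 4.66 kN (tensile in the magnesium alloy)

Equilibrium of a rigid end plate with no external load gives equal and opposite internal forces ±P in the two members. Since α_{magnesium alloy} > α_{aluminium}, cooling drives the magnesium alloy into tension and the aluminium into compression.
Setting the final lengths equal and cancelling L: (α₁ − α₂)ΔT = P/(A₁E₁) + P/(A₂E₂).
|α₁ − α₂|·ΔT = 3.5×10⁻⁶ × 52 = 0.000182.
1/(A₁E₁) + 1/(A₂E₂) = 1/(2300×45×10³) + 1/(500×68×10³) = 3.907×10⁻⁸ N⁻¹.
So P = 0.000182 / 3.907×10⁻⁸ = 4.658 kN.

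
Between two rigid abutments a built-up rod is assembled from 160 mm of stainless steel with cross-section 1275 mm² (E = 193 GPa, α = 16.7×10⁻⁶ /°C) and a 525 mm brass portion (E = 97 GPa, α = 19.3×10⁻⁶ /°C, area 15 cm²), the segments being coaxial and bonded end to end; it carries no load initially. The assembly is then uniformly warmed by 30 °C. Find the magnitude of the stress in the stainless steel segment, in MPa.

Free thermal expansion of the whole bar: Σ αᵢΔT Lᵢ = 16.7×10⁻⁶×30×160 + 19.3×10⁻⁶×30×525 = 0.3841 mm.
Since the ends are fixed, an axial force P builds up, equal in every segment, with P · Σ Lᵢ/(AᵢEᵢ) = δ_free.
Σ Lᵢ/(AᵢEᵢ) = 160/(1275×193×10³) + 525/(1500×97×10³) = 4.258×10⁻⁶ mm/N.
Hence P = δ_free / Σ(L/AE) = 0.3841/4.258×10⁻⁶ = 90.21 kN (compressive).
σ_{stainless steel} = P / A = 90210 / 1275 = 70.75 MPa.

σ ≈ 70.7 MPa (compressive)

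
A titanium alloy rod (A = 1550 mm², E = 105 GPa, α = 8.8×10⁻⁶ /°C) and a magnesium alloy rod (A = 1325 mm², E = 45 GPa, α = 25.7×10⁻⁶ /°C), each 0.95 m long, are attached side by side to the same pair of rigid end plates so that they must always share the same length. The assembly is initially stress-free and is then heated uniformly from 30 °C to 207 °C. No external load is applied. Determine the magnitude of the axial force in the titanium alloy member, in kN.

Equilibrium of a rigid end plate with no external load gives equal and opposite internal forces ±P in the two members. Since α_{magnesium alloy} > α_{titanium alloy}, heating drives the magnesium alloy into compression and the titanium alloy into tension.
Compatibility of the two members (thermal + elastic change equal): (α₁ − α₂)ΔT = P·[1/(A₁E₁) + 1/(A₂E₂)].
|α₁ − α₂|·ΔT = 16.9×10⁻⁶ × 177 = 0.002991.
1/(A₁E₁) + 1/(A₂E₂) = 1/(1550×105×10³) + 1/(1325×45×10³) = 2.292×10⁻⁸ N⁻¹.
So P = 0.002991 / 2.292×10⁻⁸ = 130.5 kN.

P ≈ 131 kN (tensile in the titanium alloy)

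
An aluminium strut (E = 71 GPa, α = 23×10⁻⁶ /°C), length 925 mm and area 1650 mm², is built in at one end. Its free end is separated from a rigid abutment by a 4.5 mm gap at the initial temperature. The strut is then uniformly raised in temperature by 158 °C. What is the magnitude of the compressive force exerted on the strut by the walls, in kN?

If the wall were absent the strut would grow by αΔT L = 23×10⁻⁶ × 158 × 925 = 3.361 mm.
This is smaller than the 4.5 mm clearance, so the strut expands freely without reaching the stop — the stress is zero.

P ≈ 0 kN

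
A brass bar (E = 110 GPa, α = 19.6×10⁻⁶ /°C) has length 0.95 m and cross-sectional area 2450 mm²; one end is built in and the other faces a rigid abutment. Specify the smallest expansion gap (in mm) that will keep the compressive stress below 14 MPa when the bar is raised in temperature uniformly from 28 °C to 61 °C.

Free expansion if unrestrained: δ_free = αΔT L = 19.6×10⁻⁶ × 33 × 950 = 0.6145 mm.
A stress of 14 MPa corresponds to the wall pushing the bar back by σL/E = 14×950/(110×10³) = 0.1209 mm.
So the gap has to take up the difference, g_min = δ_free − σL/E = 0.6145 − 0.1209 = 0.4936 mm.

g ≈ 0.494 mm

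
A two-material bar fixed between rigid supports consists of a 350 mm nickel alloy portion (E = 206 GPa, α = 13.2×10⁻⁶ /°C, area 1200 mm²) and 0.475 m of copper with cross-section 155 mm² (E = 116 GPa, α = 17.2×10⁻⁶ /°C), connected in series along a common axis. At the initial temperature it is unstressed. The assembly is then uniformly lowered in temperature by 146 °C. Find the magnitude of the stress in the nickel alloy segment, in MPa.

σ ≈ 55.9 MPa (tensile)

Free thermal contraction of the whole bar: Σ αᵢΔT Lᵢ = 13.2×10⁻⁶×146×350 + 17.2×10⁻⁶×146×475 = 1.867 mm.
The rigid supports impose zero overall length change; the single axial force P common to all segments must satisfy P Σ Lᵢ/(AᵢEᵢ) = δ_free.
Σ Lᵢ/(AᵢEᵢ) = 350/(1200×206×10³) + 475/(155×116×10³) = 2.783×10⁻⁵ mm/N.
So P = 1.867 / 2.783×10⁻⁵ = 67.09 kN, tensile.
σ_{nickel alloy} = P / A = 67090 / 1200 = 55.91 MPa.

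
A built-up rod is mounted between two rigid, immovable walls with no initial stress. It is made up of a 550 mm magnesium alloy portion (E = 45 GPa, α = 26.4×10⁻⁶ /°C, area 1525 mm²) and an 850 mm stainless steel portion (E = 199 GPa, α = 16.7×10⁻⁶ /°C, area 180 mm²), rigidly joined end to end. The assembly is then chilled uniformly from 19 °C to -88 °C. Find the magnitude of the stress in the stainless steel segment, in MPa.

σ ≈ 538 MPa (tensile)

With the walls removed the bar would change length by δ_free = Σ αᵢΔT Lᵢ = 26.4×10⁻⁶×107×550 + 16.7×10⁻⁶×107×850 = 3.073 mm.
Since the ends are fixed, an axial force P builds up, equal in every segment, with P · Σ Lᵢ/(AᵢEᵢ) = δ_free.
Σ Lᵢ/(AᵢEᵢ) = 550/(1525×45×10³) + 850/(180×199×10³) = 3.174×10⁻⁵ mm/N.
P = 3.073 / 3.174×10⁻⁵ = 96790 N = 96.79 kN, tensile.
σ_{stainless steel} = P / A = 96790 / 180 = 537.7 MPa.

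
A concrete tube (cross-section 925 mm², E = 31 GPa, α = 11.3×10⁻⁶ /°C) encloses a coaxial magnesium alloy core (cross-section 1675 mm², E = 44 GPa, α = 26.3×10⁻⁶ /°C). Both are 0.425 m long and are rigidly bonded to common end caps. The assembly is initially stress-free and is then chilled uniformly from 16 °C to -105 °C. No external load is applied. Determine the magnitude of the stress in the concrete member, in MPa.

σ ≈ 40.5 MPa (compressive)

The magnesium alloy has the larger α, so on cooling it would change length more than the concrete if both were free. The rigid plates force a common final length, so the magnesium alloy is put into tension and the concrete into compression, with equal and opposite forces P (no external load).
Compatibility of the two members (thermal + elastic change equal): (α₁ − α₂)ΔT = P·[1/(A₁E₁) + 1/(A₂E₂)].
|α₁ − α₂|·ΔT = 15×10⁻⁶ × 121 = 0.001815.
1/(A₁E₁) + 1/(A₂E₂) = 1/(925×31×10³) + 1/(1675×44×10³) = 4.844×10⁻⁸ N⁻¹.
So P = 0.001815 / 4.844×10⁻⁸ = 37.47 kN.
σ_{concrete} = P/A₁ = 37470/925 = 40.51 MPa, compressive.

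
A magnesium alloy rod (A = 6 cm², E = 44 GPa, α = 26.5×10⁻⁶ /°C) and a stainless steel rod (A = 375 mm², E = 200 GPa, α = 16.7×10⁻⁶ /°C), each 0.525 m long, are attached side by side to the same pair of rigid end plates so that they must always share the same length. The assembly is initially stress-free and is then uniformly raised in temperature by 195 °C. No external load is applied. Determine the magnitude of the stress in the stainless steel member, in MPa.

The magnesium alloy has the larger α, so on heating it would change length more than the stainless steel if both were free. The rigid plates force a common final length, so the magnesium alloy is put into compression and the stainless steel into tension, with equal and opposite forces P (no external load).
Compatibility of the two members (thermal + elastic change equal): (α₁ − α₂)ΔT = P·[1/(A₁E₁) + 1/(A₂E₂)].
|α₁ − α₂|·ΔT = 9.8×10⁻⁶ × 195 = 0.001911.
1/(A₁E₁) + 1/(A₂E₂) = 1/(600×44×10³) + 1/(375×200×10³) = 5.121×10⁻⁸ N⁻¹.
So P = 0.001911 / 5.121×10⁻⁸ = 37.32 kN.
σ_{stainless steel} = P/A₂ = 37320/375 = 99.51 MPa, tensile.

σ ≈ 99.5 MPa (tensile)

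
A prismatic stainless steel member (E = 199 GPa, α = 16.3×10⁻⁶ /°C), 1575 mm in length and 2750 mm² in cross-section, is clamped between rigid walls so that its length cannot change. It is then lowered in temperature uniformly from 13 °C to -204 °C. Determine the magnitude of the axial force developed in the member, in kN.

P ≈ 1940 kN (tensile)

The ends cannot move, so σ = EαΔT = 199×10³ × 16.3×10⁻⁶ × 217 = 703.9 MPa.
Then P = σA = 703.9 × 2750 mm² = 1936 kN, tensile.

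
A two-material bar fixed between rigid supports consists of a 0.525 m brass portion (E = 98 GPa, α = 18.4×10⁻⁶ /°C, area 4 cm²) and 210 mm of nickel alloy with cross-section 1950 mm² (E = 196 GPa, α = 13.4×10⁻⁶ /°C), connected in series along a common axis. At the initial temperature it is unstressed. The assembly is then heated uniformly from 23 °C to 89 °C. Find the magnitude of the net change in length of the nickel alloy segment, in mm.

If the supports were absent, the total length change would be Σ αᵢΔT Lᵢ = 18.4×10⁻⁶×66×525 + 13.4×10⁻⁶×66×210 = 0.8233 mm.
Since the ends are fixed, an axial force P builds up, equal in every segment, with P · Σ Lᵢ/(AᵢEᵢ) = δ_free.
The series flexibility is Σ Lᵢ/(AᵢEᵢ) = 525/(400×98×10³) + 210/(1950×196×10³) = 1.394×10⁻⁵ mm/N.
P = 0.8233 / 1.394×10⁻⁵ = 59050 N = 59.05 kN, compressive.
For the nickel alloy segment, free thermal change = 13.4×10⁻⁶×66×210 = 0.1857 mm and elastic change from P = 59050×210/(1950×196×10³) = 0.03244 mm; these oppose, so the net change is 0.153 mm (segment lengthens).

|ΔL| ≈ 0.153 mm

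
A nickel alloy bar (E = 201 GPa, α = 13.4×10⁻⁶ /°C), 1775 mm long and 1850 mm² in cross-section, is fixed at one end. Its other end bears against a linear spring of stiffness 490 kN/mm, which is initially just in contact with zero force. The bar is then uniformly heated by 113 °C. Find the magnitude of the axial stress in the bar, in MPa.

Free thermal expansion: δ_free = αΔT L = 13.4×10⁻⁶ × 113 × 1775 = 2.688 mm.
With a force P in the spring, the elastic change of the bar is PL/(AE) and that of the spring is P/k; compatibility requires their sum to equal δ_free.
P [ L/(AE) + 1/k ] = δ_free → P [ 1775/(1850×201×10³) + 1/(490×10³) ] = 2.688.
P = 2.688 / 6.814×10⁻⁶ = 394400 N.
σ = P/A = 394400/1850 = 213.2 MPa.

σ ≈ 213 MPa (compressive)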